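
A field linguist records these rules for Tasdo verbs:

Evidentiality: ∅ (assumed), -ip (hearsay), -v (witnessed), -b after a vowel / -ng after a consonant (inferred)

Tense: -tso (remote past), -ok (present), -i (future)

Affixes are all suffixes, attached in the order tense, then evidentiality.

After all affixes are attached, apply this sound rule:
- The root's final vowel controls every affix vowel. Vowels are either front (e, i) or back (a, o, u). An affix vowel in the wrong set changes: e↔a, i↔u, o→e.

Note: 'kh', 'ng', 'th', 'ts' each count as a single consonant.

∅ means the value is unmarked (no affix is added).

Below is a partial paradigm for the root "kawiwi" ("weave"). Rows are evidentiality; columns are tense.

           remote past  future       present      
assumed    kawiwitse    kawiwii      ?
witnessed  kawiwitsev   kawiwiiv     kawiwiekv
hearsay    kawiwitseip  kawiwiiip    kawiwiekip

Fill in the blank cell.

kawiwiek

Attach tense present -ok → kawiwiok.
evidentiality = assumed: zero marking, form stays kawiwiok.
Apply vowel harmony: kawiwiok → kawiwiek.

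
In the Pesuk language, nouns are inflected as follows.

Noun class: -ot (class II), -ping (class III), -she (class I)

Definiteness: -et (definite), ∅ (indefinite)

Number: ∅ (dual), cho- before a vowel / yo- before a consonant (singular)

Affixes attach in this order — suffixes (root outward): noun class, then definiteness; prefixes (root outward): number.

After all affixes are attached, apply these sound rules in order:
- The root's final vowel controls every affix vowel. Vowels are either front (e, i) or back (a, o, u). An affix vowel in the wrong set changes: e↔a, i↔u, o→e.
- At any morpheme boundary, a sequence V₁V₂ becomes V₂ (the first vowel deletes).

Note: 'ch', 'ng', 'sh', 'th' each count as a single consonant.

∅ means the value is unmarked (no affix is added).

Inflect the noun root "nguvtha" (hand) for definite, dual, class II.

Attach noun class class II -ot → nguvthaot.
Attach definiteness definite -et → nguvthaotet.
number = dual: zero marking, form stays nguvthaotet.
Apply vowel harmony: nguvthaotet → nguvthaotat.
Apply vowel deletion: nguvthaotat → nguvthotat.

nguvthotat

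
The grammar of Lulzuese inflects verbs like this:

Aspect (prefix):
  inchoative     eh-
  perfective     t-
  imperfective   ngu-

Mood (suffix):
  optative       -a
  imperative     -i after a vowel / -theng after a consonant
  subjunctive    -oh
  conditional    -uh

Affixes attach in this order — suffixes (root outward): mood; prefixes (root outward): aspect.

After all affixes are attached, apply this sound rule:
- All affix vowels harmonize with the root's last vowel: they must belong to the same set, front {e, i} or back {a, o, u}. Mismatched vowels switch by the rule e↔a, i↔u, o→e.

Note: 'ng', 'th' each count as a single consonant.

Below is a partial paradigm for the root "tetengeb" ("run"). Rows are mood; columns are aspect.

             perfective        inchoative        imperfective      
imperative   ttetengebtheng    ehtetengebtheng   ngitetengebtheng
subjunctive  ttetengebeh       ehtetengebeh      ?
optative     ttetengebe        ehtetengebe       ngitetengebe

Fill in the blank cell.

Attach aspect imperfective ngu- → ngutetengeb.
Attach mood subjunctive -oh → ngutetengeboh.
Apply vowel harmony: ngutetengeboh → ngitetengebeh.

ngitetengebeh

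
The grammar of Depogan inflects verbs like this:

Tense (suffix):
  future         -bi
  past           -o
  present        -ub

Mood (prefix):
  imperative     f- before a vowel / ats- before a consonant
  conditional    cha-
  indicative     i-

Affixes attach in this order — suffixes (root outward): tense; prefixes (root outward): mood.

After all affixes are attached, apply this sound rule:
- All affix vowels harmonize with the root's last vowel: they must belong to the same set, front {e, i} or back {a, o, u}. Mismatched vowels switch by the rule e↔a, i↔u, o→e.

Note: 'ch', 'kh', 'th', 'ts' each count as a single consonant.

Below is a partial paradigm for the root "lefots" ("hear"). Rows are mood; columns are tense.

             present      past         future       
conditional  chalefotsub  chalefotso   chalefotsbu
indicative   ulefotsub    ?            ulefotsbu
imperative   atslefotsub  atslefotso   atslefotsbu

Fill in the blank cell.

ulefotso

Attach mood indicative i- → ilefots.
Attach tense past -o → ilefotso.
Apply vowel harmony: ilefotso → ulefotso.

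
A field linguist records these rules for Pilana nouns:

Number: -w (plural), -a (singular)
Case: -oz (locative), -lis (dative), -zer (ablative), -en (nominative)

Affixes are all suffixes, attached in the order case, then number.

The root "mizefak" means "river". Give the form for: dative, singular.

Attach case dative -lis → mizefaklis.
Attach number singular -a → mizefaklisa.

mizefaklisa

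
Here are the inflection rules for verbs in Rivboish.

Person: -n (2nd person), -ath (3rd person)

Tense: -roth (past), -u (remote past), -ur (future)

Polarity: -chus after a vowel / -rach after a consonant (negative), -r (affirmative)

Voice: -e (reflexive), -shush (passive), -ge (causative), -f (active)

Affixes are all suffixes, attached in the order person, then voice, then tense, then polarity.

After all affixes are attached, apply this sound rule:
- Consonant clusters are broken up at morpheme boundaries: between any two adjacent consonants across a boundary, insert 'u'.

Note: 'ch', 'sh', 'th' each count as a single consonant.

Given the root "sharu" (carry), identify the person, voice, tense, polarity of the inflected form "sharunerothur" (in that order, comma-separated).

Segment: sharu-n-e-roth-r.
person: -n → 2nd person.
voice: -e → reflexive.
tense: -roth → past.
polarity: -r → affirmative.

2nd person, reflexive, past, affirmative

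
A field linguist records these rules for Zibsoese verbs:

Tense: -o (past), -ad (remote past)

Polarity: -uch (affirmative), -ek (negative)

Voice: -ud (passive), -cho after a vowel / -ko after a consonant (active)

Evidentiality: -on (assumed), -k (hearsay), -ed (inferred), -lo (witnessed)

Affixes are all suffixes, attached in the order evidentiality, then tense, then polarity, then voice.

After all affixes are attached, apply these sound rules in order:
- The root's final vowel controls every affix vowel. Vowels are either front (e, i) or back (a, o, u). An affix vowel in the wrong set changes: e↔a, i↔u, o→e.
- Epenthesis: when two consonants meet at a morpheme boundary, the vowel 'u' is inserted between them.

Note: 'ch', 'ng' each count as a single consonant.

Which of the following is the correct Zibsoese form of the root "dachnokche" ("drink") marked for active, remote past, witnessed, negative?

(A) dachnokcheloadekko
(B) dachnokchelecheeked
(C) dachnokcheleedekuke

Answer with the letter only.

C

Attach evidentiality witnessed -lo → dachnokchelo.
Attach tense remote past -ad → dachnokcheload.
Attach polarity negative -ek → dachnokcheloadek.
Attach voice active -ko (after consonant 'k') → dachnokcheloadekko.
Apply vowel harmony: dachnokcheloadekko → dachnokcheleedekke.
Apply epenthesis: dachnokcheleedekke → dachnokcheleedekuke.
So the correct form is dachnokcheleedekuke, option (C).
(A) dachnokcheloadekko is wrong: it fails to apply the sound rule(s).
(B) dachnokchelecheeked is wrong: it has the affixes in the wrong order.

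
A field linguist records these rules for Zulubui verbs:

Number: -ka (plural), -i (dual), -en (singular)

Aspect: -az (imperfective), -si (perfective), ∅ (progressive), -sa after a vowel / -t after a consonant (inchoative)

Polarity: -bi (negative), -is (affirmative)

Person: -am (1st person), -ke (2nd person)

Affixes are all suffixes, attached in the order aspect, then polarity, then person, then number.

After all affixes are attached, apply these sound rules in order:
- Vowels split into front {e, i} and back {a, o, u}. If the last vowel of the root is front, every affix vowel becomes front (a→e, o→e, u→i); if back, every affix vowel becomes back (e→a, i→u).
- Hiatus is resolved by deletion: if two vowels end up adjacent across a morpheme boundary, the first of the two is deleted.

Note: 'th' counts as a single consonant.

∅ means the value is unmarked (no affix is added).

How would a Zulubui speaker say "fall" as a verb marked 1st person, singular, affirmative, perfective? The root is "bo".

Attach aspect perfective -si → bosi.
Attach polarity affirmative -is → bosiis.
Attach person 1st person -am → bosiisam.
Attach number singular -en → bosiisamen.
Apply vowel harmony: bosiisamen → bosuusaman.
Apply vowel deletion: bosuusaman → bosusaman.

bosusaman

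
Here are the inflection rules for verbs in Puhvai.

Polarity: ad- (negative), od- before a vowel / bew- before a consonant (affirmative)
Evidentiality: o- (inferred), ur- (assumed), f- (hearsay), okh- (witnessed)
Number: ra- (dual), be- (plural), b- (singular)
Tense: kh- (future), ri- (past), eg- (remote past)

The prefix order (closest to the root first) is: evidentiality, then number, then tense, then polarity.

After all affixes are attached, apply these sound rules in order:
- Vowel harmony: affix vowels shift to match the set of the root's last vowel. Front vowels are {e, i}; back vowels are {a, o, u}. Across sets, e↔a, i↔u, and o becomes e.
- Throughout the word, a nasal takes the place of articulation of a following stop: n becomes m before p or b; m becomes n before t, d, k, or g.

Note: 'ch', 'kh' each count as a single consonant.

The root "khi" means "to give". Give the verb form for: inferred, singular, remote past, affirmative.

Attach evidentiality inferred o- → okhi.
Attach number singular b- → bokhi.
Attach tense remote past eg- → egbokhi.
Attach polarity affirmative od- (before vowel 'e') → odegbokhi.
Apply vowel harmony: odegbokhi → edegbekhi.
Nasal assimilation: no change.

edegbekhi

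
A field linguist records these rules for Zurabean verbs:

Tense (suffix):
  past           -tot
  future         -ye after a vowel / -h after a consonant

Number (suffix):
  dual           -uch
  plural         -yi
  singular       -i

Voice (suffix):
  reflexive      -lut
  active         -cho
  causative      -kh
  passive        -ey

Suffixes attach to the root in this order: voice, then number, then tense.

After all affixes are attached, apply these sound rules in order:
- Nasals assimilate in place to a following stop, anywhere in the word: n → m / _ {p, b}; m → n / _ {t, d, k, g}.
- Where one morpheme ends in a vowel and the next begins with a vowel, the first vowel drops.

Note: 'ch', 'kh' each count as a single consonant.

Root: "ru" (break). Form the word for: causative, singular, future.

Attach voice causative -kh → rukh.
Attach number singular -i → rukhi.
Attach tense future -ye (after vowel 'i') → rukhiye.
Nasal assimilation: no change.
Vowel deletion: no change.

rukhiye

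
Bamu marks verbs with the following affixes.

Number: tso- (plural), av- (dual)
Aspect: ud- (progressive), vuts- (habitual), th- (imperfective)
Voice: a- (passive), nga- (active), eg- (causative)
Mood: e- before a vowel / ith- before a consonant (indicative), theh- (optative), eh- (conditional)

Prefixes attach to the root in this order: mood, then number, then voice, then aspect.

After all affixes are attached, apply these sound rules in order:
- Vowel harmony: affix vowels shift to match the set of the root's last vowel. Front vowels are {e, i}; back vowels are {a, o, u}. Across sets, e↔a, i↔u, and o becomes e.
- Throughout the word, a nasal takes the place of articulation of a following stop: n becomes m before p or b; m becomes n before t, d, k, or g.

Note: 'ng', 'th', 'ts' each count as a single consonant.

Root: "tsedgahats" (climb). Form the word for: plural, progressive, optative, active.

Attach mood optative theh- → thehtsedgahats.
Attach number plural tso- → tsothehtsedgahats.
Attach voice active nga- → ngatsothehtsedgahats.
Attach aspect progressive ud- → udngatsothehtsedgahats.
Apply vowel harmony: udngatsothehtsedgahats → udngatsothahtsedgahats.
Nasal assimilation: no change.

udngatsothahtsedgahats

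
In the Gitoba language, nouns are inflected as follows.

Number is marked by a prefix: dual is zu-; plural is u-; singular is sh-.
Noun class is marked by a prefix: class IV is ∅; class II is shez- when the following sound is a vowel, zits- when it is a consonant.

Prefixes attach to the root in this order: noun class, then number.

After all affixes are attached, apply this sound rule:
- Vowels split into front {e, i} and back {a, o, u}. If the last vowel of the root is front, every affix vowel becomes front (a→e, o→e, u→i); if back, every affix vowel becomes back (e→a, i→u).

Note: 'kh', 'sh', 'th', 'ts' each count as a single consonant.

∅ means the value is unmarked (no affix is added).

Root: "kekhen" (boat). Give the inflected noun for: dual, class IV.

noun class = class IV: zero marking, form stays kekhen.
Attach number dual zu- → zukekhen.
Apply vowel harmony: zukekhen → zikekhen.

zikekhen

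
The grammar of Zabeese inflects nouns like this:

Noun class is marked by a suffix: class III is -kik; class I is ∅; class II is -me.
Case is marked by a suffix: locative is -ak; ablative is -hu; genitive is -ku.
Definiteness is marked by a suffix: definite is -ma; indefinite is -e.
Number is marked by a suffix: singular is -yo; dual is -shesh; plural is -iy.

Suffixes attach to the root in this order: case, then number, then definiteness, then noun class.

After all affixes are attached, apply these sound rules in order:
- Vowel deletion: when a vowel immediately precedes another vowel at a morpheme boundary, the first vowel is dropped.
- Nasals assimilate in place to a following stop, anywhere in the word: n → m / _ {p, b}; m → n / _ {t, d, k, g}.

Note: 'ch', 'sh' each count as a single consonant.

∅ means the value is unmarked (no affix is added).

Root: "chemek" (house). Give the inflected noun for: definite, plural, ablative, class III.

chemekhiymakik

Attach case ablative -hu → chemekhu.
Attach number plural -iy → chemekhuiy.
Attach definiteness definite -ma → chemekhuiyma.
Attach noun class class III -kik → chemekhuiymakik.
Apply vowel deletion: chemekhuiymakik → chemekhiymakik.
Nasal assimilation: no change.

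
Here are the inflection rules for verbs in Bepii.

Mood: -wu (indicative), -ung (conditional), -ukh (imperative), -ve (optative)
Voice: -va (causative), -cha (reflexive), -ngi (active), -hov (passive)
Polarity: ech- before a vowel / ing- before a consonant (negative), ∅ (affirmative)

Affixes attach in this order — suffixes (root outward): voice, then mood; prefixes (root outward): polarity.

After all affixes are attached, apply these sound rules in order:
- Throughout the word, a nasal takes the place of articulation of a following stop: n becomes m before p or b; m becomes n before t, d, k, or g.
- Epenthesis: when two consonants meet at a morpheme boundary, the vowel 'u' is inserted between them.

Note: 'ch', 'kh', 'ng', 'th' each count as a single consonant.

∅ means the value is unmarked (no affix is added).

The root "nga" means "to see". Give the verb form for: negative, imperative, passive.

ingungahovukh

Attach polarity negative ing- (before consonant 'ng') → ingnga.
Attach voice passive -hov → ingngahov.
Attach mood imperative -ukh → ingngahovukh.
Nasal assimilation: no change.
Apply epenthesis: ingngahovukh → ingungahovukh.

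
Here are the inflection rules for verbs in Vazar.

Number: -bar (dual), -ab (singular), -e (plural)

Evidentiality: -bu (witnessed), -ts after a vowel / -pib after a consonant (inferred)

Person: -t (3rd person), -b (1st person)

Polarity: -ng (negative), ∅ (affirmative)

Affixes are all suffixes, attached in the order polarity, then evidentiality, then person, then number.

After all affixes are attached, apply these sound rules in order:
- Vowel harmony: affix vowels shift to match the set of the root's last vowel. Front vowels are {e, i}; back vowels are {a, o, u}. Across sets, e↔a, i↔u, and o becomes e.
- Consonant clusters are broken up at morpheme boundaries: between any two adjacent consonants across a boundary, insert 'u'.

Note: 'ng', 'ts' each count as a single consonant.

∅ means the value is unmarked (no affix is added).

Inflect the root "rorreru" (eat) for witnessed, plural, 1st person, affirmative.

polarity = affirmative: zero marking, form stays rorreru.
Attach evidentiality witnessed -bu → rorrerubu.
Attach person 1st person -b → rorrerubub.
Attach number plural -e → rorrerubube.
Apply vowel harmony: rorrerubube → rorrerububa.
Epenthesis: no change.

rorrerububa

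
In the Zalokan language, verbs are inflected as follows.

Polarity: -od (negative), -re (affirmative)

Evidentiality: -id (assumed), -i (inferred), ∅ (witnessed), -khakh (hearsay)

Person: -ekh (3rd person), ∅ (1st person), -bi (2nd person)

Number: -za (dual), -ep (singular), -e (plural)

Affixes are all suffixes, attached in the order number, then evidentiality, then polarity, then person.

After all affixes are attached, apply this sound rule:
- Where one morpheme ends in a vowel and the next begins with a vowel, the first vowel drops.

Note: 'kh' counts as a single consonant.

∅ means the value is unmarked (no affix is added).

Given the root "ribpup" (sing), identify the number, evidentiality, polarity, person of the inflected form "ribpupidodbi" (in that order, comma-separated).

Segment: ribpup-e-id-od-bi.
number: -e → plural.
evidentiality: -id → assumed.
polarity: -od → negative.
person: -bi → 2nd person.

plural, assumed, negative, 2nd person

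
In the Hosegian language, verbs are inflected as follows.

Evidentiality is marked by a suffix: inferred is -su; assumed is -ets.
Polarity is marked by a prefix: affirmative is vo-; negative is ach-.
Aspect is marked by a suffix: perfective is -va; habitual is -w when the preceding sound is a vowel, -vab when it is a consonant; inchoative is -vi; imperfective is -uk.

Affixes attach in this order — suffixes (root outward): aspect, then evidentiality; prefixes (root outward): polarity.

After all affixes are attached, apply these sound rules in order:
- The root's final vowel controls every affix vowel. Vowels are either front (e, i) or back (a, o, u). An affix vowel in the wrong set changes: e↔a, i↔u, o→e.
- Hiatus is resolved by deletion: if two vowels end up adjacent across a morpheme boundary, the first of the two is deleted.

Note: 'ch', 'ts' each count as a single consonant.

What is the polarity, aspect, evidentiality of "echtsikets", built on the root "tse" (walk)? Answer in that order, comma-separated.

negative, imperfective, assumed

Segment: ach-tse-uk-ets.
polarity: ach- → negative.
aspect: -uk → imperfective.
evidentiality: -ets → assumed.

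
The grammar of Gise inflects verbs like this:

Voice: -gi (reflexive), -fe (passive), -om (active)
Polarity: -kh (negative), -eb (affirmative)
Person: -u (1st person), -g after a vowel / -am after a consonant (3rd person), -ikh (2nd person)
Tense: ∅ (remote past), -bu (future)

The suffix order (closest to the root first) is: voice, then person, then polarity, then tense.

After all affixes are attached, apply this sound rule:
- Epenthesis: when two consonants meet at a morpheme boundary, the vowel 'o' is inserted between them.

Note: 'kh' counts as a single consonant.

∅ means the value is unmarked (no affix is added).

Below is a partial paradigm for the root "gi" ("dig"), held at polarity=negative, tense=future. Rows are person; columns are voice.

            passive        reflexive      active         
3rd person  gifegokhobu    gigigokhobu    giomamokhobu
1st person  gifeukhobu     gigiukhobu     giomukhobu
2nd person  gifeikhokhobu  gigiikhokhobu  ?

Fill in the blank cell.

giomikhokhobu

Attach voice active -om → giom.
Attach person 2nd person -ikh → giomikh.
Attach polarity negative -kh → giomikhkh.
Attach tense future -bu → giomikhkhbu.
Apply epenthesis: giomikhkhbu → giomikhokhobu.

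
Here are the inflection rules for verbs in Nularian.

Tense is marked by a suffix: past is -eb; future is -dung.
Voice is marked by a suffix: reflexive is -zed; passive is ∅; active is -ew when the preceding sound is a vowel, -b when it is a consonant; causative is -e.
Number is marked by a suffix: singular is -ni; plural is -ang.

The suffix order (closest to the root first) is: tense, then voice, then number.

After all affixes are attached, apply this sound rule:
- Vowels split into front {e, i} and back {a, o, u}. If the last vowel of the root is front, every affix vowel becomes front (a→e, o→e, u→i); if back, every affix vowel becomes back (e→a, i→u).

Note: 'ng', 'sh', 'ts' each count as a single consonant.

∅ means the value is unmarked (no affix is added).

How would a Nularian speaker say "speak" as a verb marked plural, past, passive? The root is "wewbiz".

wewbizebeng

Attach tense past -eb → wewbizeb.
voice = passive: zero marking, form stays wewbizeb.
Attach number plural -ang → wewbizebang.
Apply vowel harmony: wewbizebang → wewbizebeng.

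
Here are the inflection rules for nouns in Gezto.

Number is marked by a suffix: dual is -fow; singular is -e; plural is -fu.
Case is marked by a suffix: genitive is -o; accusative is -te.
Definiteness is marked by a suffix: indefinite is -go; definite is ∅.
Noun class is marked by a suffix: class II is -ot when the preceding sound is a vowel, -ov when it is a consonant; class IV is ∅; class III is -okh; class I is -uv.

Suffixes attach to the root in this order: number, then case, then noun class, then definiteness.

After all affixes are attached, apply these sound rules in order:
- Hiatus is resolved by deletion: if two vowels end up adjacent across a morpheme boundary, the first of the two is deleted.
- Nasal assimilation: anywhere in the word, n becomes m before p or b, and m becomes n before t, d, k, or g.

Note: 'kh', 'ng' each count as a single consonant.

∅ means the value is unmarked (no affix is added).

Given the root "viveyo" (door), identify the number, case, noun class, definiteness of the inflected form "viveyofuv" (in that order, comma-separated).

Segment: viveyo-fu-o-uv.
number: -fu → plural.
case: -o → genitive.
noun class: -uv → class I.
definiteness: ∅ → definite.

plural, genitive, class I, definite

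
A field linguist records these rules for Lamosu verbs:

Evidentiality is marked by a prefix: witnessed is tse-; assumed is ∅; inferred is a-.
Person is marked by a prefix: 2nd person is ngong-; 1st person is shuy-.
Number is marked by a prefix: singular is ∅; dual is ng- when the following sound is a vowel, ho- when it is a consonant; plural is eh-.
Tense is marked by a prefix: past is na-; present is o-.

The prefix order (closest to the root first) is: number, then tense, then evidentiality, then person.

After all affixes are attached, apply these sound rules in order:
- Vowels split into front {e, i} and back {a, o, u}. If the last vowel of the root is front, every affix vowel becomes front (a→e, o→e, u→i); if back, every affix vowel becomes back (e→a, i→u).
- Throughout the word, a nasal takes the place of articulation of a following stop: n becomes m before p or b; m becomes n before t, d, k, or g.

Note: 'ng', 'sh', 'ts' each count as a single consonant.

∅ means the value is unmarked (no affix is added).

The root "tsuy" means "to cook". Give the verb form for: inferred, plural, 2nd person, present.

Attach number plural eh- → ehtsuy.
Attach tense present o- → oehtsuy.
Attach evidentiality inferred a- → aoehtsuy.
Attach person 2nd person ngong- → ngongaoehtsuy.
Apply vowel harmony: ngongaoehtsuy → ngongaoahtsuy.
Nasal assimilation: no change.

ngongaoahtsuy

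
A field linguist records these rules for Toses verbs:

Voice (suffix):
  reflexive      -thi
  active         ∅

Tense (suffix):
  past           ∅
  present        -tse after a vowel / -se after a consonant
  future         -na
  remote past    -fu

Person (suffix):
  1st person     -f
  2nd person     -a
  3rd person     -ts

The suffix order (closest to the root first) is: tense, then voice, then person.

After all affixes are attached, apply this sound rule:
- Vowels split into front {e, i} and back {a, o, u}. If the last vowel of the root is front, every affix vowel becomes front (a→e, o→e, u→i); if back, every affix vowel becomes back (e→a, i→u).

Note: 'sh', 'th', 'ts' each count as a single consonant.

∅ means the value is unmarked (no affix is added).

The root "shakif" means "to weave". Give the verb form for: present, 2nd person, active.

Attach tense present -se (after consonant 'f') → shakifse.
voice = active: zero marking, form stays shakifse.
Attach person 2nd person -a → shakifsea.
Apply vowel harmony: shakifsea → shakifsee.

shakifsee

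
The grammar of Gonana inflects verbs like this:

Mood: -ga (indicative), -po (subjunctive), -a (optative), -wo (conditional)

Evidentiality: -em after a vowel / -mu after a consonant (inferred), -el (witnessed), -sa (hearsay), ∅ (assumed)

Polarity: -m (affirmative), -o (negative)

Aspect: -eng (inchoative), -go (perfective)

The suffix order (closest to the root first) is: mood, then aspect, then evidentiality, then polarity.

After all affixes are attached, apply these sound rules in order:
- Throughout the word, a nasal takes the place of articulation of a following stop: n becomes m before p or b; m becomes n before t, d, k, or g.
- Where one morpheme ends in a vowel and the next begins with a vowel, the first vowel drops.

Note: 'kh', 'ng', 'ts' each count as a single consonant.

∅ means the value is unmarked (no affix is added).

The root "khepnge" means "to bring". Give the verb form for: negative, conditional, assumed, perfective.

khepngewogo

Attach mood conditional -wo → khepngewo.
Attach aspect perfective -go → khepngewogo.
evidentiality = assumed: zero marking, form stays khepngewogo.
Attach polarity negative -o → khepngewogoo.
Nasal assimilation: no change.
Apply vowel deletion: khepngewogoo → khepngewogo.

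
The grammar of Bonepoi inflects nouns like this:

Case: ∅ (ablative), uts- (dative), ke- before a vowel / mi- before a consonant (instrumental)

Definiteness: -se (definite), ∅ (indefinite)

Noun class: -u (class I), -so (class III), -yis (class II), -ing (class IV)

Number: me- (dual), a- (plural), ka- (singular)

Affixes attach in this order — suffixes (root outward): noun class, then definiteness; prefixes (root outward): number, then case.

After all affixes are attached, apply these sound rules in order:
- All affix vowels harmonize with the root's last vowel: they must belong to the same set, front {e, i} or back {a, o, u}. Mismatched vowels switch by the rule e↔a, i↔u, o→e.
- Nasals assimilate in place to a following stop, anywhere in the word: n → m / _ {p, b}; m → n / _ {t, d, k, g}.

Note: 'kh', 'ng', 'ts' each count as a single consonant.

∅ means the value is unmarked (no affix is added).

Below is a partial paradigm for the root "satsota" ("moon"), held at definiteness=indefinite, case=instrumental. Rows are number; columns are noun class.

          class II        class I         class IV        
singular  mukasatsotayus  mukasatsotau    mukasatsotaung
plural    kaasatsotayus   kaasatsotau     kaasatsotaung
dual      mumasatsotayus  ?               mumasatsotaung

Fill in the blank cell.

Attach noun class class I -u → satsotau.
Attach number dual me- → mesatsotau.
definiteness = indefinite: zero marking, form stays mesatsotau.
Attach case instrumental mi- (before consonant 'm') → mimesatsotau.
Apply vowel harmony: mimesatsotau → mumasatsotau.
Nasal assimilation: no change.

mumasatsotau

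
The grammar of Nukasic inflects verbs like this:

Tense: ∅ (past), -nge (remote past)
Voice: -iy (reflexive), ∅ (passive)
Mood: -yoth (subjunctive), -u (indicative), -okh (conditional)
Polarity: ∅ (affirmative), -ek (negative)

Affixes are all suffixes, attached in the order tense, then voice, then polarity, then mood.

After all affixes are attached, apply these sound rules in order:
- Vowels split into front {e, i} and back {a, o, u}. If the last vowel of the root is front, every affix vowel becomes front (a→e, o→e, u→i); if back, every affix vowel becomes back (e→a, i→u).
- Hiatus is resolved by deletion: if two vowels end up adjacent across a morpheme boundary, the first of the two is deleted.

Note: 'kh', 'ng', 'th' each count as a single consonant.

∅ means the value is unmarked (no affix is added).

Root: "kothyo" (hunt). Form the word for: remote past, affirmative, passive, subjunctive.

kothyongayoth

Attach tense remote past -nge → kothyonge.
voice = passive: zero marking, form stays kothyonge.
polarity = affirmative: zero marking, form stays kothyonge.
Attach mood subjunctive -yoth → kothyongeyoth.
Apply vowel harmony: kothyongeyoth → kothyongayoth.
Vowel deletion: no change.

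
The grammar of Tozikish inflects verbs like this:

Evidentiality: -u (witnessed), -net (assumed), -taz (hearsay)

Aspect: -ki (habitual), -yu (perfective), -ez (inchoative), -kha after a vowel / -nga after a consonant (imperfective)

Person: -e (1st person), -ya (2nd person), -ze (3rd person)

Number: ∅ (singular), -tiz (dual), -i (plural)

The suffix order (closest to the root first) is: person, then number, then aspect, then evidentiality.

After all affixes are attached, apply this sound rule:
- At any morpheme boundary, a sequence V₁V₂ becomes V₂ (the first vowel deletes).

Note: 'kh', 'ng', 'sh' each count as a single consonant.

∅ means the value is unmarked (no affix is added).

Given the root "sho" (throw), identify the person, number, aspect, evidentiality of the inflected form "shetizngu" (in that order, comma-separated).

Segment: sho-e-tiz-nga-u.
person: -e → 1st person.
number: -tiz → dual.
aspect: -kha/nga → imperfective.
evidentiality: -u → witnessed.

1st person, dual, imperfective, witnessed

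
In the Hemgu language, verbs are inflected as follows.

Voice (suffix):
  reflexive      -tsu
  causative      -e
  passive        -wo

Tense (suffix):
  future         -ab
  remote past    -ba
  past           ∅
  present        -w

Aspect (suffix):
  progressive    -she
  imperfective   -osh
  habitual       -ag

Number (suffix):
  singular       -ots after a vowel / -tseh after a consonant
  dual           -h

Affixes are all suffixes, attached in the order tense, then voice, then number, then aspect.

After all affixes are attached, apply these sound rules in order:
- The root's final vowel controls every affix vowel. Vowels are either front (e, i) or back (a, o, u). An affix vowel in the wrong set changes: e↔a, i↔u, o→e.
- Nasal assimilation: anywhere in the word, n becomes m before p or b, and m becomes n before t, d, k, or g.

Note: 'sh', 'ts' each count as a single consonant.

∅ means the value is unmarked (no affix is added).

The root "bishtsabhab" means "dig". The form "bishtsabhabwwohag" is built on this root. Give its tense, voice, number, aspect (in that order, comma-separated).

present, passive, dual, habitual

Segment: bishtsabhab-w-wo-h-ag.
tense: -w → present.
voice: -wo → passive.
number: -h → dual.
aspect: -ag → habitual.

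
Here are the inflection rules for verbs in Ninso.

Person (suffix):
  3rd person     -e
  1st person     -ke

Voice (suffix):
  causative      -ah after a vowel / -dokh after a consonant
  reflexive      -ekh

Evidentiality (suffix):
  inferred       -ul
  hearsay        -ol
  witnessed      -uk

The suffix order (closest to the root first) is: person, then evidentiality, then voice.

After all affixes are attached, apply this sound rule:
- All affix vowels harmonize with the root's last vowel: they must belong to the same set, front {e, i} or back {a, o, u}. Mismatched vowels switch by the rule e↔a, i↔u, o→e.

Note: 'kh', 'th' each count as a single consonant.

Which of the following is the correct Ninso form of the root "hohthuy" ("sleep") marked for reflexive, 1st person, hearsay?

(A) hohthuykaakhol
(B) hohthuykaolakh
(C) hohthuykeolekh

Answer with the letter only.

B

Attach person 1st person -ke → hohthuyke.
Attach evidentiality hearsay -ol → hohthuykeol.
Attach voice reflexive -ekh → hohthuykeolekh.
Apply vowel harmony: hohthuykeolekh → hohthuykaolakh.
So the correct form is hohthuykaolakh, option (B).
(C) hohthuykeolekh is wrong: it fails to apply the sound rule(s).
(A) hohthuykaakhol is wrong: it has the affixes in the wrong order.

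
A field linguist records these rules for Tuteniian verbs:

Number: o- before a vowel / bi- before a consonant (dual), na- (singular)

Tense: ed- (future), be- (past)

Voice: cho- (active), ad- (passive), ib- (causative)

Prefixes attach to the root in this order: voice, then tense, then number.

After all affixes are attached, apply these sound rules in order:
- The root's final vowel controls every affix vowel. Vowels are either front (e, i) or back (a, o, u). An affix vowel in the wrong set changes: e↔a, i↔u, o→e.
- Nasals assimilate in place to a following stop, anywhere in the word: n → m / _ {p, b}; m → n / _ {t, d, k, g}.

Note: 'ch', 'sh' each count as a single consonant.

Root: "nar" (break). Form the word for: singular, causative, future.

Attach voice causative ib- → ibnar.
Attach tense future ed- → edibnar.
Attach number singular na- → naedibnar.
Apply vowel harmony: naedibnar → naadubnar.
Nasal assimilation: no change.

naadubnar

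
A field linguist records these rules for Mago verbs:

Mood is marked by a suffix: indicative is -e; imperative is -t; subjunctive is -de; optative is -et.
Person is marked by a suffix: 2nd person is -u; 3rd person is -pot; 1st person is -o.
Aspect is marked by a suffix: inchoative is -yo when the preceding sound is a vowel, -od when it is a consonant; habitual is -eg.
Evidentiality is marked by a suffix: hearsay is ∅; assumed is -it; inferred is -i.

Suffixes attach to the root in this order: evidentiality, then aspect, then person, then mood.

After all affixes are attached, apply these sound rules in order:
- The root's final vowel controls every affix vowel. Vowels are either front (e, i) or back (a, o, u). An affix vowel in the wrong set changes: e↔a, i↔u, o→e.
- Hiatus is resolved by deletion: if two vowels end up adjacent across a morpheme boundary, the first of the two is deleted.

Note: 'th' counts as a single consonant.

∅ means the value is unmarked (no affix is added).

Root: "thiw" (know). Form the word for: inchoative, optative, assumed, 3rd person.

thiwitedpetet

Attach evidentiality assumed -it → thiwit.
Attach aspect inchoative -od (after consonant 't') → thiwitod.
Attach person 3rd person -pot → thiwitodpot.
Attach mood optative -et → thiwitodpotet.
Apply vowel harmony: thiwitodpotet → thiwitedpetet.
Vowel deletion: no change.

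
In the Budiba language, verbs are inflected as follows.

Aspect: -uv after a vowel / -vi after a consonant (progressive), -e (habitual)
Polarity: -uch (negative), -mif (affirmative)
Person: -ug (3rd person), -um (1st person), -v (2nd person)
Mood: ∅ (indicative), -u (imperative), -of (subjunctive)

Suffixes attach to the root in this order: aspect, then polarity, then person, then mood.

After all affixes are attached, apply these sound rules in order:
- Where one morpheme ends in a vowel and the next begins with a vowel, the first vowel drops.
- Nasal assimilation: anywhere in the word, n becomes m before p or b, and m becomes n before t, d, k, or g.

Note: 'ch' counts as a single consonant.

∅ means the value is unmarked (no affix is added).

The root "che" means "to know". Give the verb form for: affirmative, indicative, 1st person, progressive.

chuvmifum

Attach aspect progressive -uv (after vowel 'e') → cheuv.
Attach polarity affirmative -mif → cheuvmif.
Attach person 1st person -um → cheuvmifum.
mood = indicative: zero marking, form stays cheuvmifum.
Apply vowel deletion: cheuvmifum → chuvmifum.
Nasal assimilation: no change.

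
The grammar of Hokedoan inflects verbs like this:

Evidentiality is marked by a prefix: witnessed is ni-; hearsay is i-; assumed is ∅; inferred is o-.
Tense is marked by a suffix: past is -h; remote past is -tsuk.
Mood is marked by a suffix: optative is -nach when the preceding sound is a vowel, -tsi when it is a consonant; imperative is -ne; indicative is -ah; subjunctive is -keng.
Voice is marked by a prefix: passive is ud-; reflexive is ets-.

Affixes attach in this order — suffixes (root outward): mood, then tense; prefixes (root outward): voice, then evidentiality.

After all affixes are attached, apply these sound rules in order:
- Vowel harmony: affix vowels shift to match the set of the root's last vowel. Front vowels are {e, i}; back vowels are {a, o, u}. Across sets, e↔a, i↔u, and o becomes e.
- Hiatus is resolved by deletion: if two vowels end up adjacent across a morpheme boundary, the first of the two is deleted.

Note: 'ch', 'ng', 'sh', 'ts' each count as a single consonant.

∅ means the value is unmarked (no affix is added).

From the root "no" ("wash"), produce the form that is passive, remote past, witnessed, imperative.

Attach mood imperative -ne → none.
Attach voice passive ud- → udnone.
Attach evidentiality witnessed ni- → niudnone.
Attach tense remote past -tsuk → niudnonetsuk.
Apply vowel harmony: niudnonetsuk → nuudnonatsuk.
Apply vowel deletion: nuudnonatsuk → nudnonatsuk.

nudnonatsuk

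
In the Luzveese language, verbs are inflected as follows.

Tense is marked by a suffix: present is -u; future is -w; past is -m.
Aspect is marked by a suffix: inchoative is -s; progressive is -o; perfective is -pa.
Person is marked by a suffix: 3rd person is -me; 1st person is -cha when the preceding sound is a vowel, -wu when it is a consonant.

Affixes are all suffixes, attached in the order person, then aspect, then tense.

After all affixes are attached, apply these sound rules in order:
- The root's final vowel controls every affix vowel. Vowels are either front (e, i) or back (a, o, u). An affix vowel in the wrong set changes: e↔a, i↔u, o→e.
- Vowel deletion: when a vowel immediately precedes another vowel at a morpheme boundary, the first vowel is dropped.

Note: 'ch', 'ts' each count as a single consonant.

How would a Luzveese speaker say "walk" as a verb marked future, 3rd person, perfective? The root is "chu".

chumapaw

Attach person 3rd person -me → chume.
Attach aspect perfective -pa → chumepa.
Attach tense future -w → chumepaw.
Apply vowel harmony: chumepaw → chumapaw.
Vowel deletion: no change.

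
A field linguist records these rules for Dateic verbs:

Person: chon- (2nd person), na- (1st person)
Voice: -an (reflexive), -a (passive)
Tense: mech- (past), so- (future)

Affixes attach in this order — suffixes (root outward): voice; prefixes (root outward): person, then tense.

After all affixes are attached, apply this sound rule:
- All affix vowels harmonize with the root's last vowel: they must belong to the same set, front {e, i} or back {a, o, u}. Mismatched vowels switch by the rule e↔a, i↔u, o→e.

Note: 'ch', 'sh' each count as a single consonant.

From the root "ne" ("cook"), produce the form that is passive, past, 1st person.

Attach person 1st person na- → nane.
Attach voice passive -a → nanea.
Attach tense past mech- → mechnanea.
Apply vowel harmony: mechnanea → mechnenee.

mechnenee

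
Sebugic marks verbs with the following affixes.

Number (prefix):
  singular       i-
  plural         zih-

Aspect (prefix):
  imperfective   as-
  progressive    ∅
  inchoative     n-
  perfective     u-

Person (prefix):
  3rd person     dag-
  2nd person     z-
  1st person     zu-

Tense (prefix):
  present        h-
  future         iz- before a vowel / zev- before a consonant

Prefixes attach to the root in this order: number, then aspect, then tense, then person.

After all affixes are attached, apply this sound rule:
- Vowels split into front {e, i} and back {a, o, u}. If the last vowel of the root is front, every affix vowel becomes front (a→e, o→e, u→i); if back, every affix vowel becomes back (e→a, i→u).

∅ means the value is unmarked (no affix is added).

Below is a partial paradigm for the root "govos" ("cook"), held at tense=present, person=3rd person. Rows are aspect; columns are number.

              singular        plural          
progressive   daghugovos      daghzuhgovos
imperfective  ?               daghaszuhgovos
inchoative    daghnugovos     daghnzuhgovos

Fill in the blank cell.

Attach number singular i- → igovos.
Attach aspect imperfective as- → asigovos.
Attach tense present h- → hasigovos.
Attach person 3rd person dag- → daghasigovos.
Apply vowel harmony: daghasigovos → daghasugovos.

daghasugovos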